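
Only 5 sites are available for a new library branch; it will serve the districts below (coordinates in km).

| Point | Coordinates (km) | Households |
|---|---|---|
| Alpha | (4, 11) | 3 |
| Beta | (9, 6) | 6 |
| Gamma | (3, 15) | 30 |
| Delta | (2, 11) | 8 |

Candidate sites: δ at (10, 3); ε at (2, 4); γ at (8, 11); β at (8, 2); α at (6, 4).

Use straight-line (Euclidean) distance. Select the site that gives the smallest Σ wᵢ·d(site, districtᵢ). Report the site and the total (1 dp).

Total weighted distance at each candidate:
  δ (10, 3): total = 556.3
  ε (2, 4): total = 452.9
  γ (8, 11): total = 282.7
  β (8, 2): total = 558.7
  α (6, 4): total = 450.0
Minimum is at γ with total 282.7 km.

γ, total 282.7 km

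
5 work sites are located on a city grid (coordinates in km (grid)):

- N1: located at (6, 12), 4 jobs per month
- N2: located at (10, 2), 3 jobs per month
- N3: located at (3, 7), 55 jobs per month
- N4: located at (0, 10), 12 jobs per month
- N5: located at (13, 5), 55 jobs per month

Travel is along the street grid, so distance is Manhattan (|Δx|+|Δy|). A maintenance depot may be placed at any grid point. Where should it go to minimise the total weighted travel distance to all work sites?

Manhattan distance separates: Σwᵢ(|x−xᵢ|+|y−yᵢ|) = Σwᵢ|x−xᵢ| + Σwᵢ|y−yᵢ|, so x and y are optimised independently as 1-D weighted medians.
Total weight W = 129; half = 64.5.
x-coordinate, sorted with cumulative weight:
  x=0 (N4, w=12) cum 12
  x=3 (N3, w=55) cum 67  ← median
  x=6 (N1, w=4) cum 71
  x=10 (N2, w=3) cum 74
  x=13 (N5, w=55) cum 129
⇒ x* = 3
y-coordinate, sorted with cumulative weight:
  y=2 (N2, w=3) cum 3
  y=5 (N5, w=55) cum 58
  y=7 (N3, w=55) cum 113  ← median
  y=10 (N4, w=12) cum 125
  y=12 (N1, w=4) cum 129
⇒ y* = 7

(3, 7)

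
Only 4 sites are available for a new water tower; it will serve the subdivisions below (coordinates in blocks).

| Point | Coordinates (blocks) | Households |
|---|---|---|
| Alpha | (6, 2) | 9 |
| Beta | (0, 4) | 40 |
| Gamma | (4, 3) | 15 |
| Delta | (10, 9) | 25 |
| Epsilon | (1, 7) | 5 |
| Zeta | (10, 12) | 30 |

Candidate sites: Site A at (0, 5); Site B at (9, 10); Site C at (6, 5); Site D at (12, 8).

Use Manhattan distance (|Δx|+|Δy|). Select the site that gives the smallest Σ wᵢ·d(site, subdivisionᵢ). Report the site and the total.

Site C, total 932 blocks

Total weighted distance at each candidate:
  Site A (0, 5): total = 1086
  Site B (9, 10): total = 1074
  Site C (6, 5): total = 932
  Site D (12, 8): total = 1258
Minimum is at Site C with total 932 blocks.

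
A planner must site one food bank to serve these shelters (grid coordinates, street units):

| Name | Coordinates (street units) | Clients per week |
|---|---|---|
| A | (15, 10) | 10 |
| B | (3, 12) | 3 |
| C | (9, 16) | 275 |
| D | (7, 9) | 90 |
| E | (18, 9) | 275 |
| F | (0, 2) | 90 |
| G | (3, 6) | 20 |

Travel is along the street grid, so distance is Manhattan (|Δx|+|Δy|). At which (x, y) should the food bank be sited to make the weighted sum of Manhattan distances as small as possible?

Manhattan distance separates: Σwᵢ(|x−xᵢ|+|y−yᵢ|) = Σwᵢ|x−xᵢ| + Σwᵢ|y−yᵢ|, so x and y are optimised independently as 1-D weighted medians.
Total weight W = 763; half = 381.5.
x-coordinate, sorted with cumulative weight:
  x=0 (F, w=90) cum 90
  x=3 (B, w=3) cum 93
  x=3 (G, w=20) cum 113
  x=7 (D, w=90) cum 203
  x=9 (C, w=275) cum 478  ← median
  x=15 (A, w=10) cum 488
  x=18 (E, w=275) cum 763
⇒ x* = 9
y-coordinate, sorted with cumulative weight:
  y=2 (F, w=90) cum 90
  y=6 (G, w=20) cum 110
  y=9 (D, w=90) cum 200
  y=9 (E, w=275) cum 475  ← median
  y=10 (A, w=10) cum 485
  y=12 (B, w=3) cum 488
  y=16 (C, w=275) cum 763
⇒ y* = 9

(9, 9)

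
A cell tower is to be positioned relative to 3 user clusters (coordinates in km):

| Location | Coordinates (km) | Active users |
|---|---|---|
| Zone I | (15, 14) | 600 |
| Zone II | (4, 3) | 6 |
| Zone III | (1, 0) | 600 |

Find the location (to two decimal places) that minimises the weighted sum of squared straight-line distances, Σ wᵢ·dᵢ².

The minimiser of Σwᵢ‖p−pᵢ‖² is the weighted centroid p* = (Σwᵢpᵢ)/(Σwᵢ).
Σwᵢ = 1206.
Σwᵢxᵢ = 600·15 + 6·4 + 600·1 = 9624.
Σwᵢyᵢ = 600·14 + 6·3 + 600·0 = 8418.
x* = 9624/1206 = 7.98, y* = 8418/1206 = 6.98.

(7.98, 6.98)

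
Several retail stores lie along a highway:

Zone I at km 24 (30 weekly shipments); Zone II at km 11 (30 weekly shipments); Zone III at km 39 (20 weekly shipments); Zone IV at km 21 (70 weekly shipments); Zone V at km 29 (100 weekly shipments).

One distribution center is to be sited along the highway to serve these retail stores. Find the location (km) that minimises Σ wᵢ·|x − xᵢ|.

For a sum of weighted absolute distances on a line, the optimum is the weighted median (not the mean). Total weight W = 250; half-weight = 125.
Sort by position and accumulate weight:
  km 11 (Zone II, w=30) → cum 30
  km 21 (Zone IV, w=70) → cum 100
  km 24 (Zone I, w=30) → cum 130  ≥ 125 → median here
  km 29 (Zone V, w=100) → cum 230
  km 39 (Zone III, w=20) → cum 250
Optimal location: km 24.

x = 24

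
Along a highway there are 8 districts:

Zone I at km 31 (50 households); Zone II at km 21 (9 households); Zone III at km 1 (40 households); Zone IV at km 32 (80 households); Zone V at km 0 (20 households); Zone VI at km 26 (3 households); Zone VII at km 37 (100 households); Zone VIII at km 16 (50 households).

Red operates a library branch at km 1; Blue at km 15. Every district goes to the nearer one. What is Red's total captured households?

60

The indifferent point is the midpoint (1+15)/2 = 8; districts left of it (closer to Red at 1) go to Red, those right go to Blue.
  Zone V at 0 (w=20) → Red
  Zone III at 1 (w=40) → Red
  Zone VIII at 16 (w=50) → Blue
  Zone II at 21 (w=9) → Blue
  Zone VI at 26 (w=3) → Blue
  Zone I at 31 (w=50) → Blue
  Zone IV at 32 (w=80) → Blue
  Zone VII at 37 (w=100) → Blue
Red captures 60; Blue captures 292.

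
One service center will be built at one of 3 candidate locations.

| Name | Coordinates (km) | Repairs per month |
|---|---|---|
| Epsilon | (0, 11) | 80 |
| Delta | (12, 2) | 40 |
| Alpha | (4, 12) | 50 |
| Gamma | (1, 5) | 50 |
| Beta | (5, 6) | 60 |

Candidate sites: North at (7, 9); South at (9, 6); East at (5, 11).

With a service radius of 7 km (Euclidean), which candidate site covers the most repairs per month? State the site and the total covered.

East, covering 190

Coverage radius r = 7 km; a point is covered iff (Δx)²+(Δy)² ≤ 7² = 49.
  North (7, 9): covers {Alpha, Beta} → 110
  South (9, 6): covers {Delta, Beta} → 100
  East (5, 11): covers {Epsilon, Alpha, Beta} → 190
Maximum coverage at East: 190 repairs per month.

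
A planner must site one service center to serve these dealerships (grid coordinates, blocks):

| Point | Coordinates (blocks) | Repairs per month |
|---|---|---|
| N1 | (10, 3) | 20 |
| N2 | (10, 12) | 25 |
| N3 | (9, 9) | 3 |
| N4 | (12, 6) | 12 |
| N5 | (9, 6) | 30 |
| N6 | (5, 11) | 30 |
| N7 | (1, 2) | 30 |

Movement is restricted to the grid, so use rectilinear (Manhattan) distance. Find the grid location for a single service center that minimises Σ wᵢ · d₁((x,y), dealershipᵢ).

Manhattan distance separates: Σwᵢ(|x−xᵢ|+|y−yᵢ|) = Σwᵢ|x−xᵢ| + Σwᵢ|y−yᵢ|, so x and y are optimised independently as 1-D weighted medians.
Total weight W = 150; half = 75.
x-coordinate, sorted with cumulative weight:
  x=1 (N7, w=30) cum 30
  x=5 (N6, w=30) cum 60
  x=9 (N3, w=3) cum 63
  x=9 (N5, w=30) cum 93  ← median
  x=10 (N1, w=20) cum 113
  x=10 (N2, w=25) cum 138
  x=12 (N4, w=12) cum 150
⇒ x* = 9
y-coordinate, sorted with cumulative weight:
  y=2 (N7, w=30) cum 30
  y=3 (N1, w=20) cum 50
  y=6 (N4, w=12) cum 62
  y=6 (N5, w=30) cum 92  ← median
  y=9 (N3, w=3) cum 95
  y=11 (N6, w=30) cum 125
  y=12 (N2, w=25) cum 150
⇒ y* = 6

(9, 6)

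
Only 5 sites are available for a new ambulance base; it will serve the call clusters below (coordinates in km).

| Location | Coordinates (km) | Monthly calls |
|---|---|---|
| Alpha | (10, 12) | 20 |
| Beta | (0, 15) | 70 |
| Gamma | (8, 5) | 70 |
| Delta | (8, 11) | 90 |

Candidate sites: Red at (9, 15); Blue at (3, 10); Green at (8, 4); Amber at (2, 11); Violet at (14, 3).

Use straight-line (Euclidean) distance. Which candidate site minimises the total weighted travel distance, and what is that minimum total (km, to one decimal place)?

Total weighted distance at each candidate:
  Red (9, 15): total = 1767.8
  Blue (3, 10): total = 1507.7
  Green (8, 4): total = 1817.0
  Amber (2, 11): total = 1608.3
  Violet (14, 3): total = 2830.4
Minimum is at Blue with total 1507.7 km.

Blue, total 1507.7 km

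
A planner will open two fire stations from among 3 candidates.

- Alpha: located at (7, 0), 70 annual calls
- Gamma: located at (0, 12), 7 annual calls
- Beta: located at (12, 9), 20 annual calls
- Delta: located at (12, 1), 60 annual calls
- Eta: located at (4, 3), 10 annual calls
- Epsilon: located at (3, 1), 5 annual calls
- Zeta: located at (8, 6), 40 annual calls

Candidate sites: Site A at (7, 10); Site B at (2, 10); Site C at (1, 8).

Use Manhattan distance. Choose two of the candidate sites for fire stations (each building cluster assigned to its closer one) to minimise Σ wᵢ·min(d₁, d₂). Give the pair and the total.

Evaluate every pair (each demand assigned to the nearer of the two):
  {Site A, Site C}: total = 2020
  {Site A, Site B}: total = 2028
  {Site B, Site C}: total = 2793
Best pair: {Site A, Site C} with total 2020.

{Site A, Site C}, total 2020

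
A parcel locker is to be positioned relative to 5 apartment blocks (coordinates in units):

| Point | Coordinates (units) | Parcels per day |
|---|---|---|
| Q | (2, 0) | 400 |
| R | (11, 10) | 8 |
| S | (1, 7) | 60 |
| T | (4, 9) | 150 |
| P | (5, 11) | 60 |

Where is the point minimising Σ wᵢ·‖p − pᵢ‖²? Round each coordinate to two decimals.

(2.73, 3.70)

The minimiser of Σwᵢ‖p−pᵢ‖² is the weighted centroid p* = (Σwᵢpᵢ)/(Σwᵢ).
Σwᵢ = 678.
Σwᵢxᵢ = 400·2 + 8·11 + 60·1 + 150·4 + 60·5 = 1848.
Σwᵢyᵢ = 400·0 + 8·10 + 60·7 + 150·9 + 60·11 = 2510.
x* = 1848/678 = 2.73, y* = 2510/678 = 3.70.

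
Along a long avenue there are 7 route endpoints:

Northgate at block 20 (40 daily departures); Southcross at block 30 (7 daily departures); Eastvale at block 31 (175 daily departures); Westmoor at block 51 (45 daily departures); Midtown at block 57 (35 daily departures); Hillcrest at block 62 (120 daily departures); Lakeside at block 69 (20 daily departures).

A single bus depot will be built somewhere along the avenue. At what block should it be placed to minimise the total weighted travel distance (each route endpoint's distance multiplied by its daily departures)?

x = 31

For a sum of weighted absolute distances on a line, the optimum is the weighted median (not the mean). Total weight W = 442; half-weight = 221.
Sort by position and accumulate weight:
  block 20 (Northgate, w=40) → cum 40
  block 30 (Southcross, w=7) → cum 47
  block 31 (Eastvale, w=175) → cum 222  ≥ 221 → median here
  block 51 (Westmoor, w=45) → cum 267
  block 57 (Midtown, w=35) → cum 302
  block 62 (Hillcrest, w=120) → cum 422
  block 69 (Lakeside, w=20) → cum 442
Optimal location: block 31.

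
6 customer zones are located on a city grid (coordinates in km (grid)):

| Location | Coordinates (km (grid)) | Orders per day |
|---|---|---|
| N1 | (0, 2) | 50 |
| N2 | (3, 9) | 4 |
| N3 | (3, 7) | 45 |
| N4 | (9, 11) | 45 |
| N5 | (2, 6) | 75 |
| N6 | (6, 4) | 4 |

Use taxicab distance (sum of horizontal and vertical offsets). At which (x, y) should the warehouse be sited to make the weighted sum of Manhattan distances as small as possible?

Manhattan distance separates: Σwᵢ(|x−xᵢ|+|y−yᵢ|) = Σwᵢ|x−xᵢ| + Σwᵢ|y−yᵢ|, so x and y are optimised independently as 1-D weighted medians.
Total weight W = 223; half = 111.5.
x-coordinate, sorted with cumulative weight:
  x=0 (N1, w=50) cum 50
  x=2 (N5, w=75) cum 125  ← median
  x=3 (N2, w=4) cum 129
  x=3 (N3, w=45) cum 174
  x=6 (N6, w=4) cum 178
  x=9 (N4, w=45) cum 223
⇒ x* = 2
y-coordinate, sorted with cumulative weight:
  y=2 (N1, w=50) cum 50
  y=4 (N6, w=4) cum 54
  y=6 (N5, w=75) cum 129  ← median
  y=7 (N3, w=45) cum 174
  y=9 (N2, w=4) cum 178
  y=11 (N4, w=45) cum 223
⇒ y* = 6

(2, 6)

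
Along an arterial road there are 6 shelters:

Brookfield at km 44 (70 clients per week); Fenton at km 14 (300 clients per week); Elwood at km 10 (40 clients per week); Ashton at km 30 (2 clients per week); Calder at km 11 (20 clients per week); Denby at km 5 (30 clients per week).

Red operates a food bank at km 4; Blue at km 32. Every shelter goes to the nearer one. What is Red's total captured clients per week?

The indifferent point is the midpoint (4+32)/2 = 18; shelters left of it (closer to Red at 4) go to Red, those right go to Blue.
  Denby at 5 (w=30) → Red
  Elwood at 10 (w=40) → Red
  Calder at 11 (w=20) → Red
  Fenton at 14 (w=300) → Red
  Ashton at 30 (w=2) → Blue
  Brookfield at 44 (w=70) → Blue
Red captures 390; Blue captures 72.

390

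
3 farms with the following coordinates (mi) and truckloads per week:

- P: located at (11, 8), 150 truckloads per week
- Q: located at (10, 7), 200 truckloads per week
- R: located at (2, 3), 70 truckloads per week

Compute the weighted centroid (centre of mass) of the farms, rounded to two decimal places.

(9.02, 6.69)

The minimiser of Σwᵢ‖p−pᵢ‖² is the weighted centroid p* = (Σwᵢpᵢ)/(Σwᵢ).
Σwᵢ = 420.
Σwᵢxᵢ = 150·11 + 200·10 + 70·2 = 3790.
Σwᵢyᵢ = 150·8 + 200·7 + 70·3 = 2810.
x* = 3790/420 = 9.02, y* = 2810/420 = 6.69.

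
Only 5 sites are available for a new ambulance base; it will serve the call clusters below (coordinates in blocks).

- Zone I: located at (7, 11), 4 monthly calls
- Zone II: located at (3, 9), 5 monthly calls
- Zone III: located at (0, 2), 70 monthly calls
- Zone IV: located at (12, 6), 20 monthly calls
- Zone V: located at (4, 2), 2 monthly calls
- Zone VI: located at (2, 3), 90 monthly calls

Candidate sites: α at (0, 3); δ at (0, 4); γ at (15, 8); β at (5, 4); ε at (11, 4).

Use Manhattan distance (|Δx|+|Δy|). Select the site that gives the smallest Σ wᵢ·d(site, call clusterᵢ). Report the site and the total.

Total weighted distance at each candidate:
  α (0, 3): total = 665
  δ (0, 4): total = 798
  γ (15, 8): total = 3333
  β (5, 4): total = 1107
  ε (11, 4): total = 1997
Minimum is at α with total 665 blocks.

α, total 665 blocks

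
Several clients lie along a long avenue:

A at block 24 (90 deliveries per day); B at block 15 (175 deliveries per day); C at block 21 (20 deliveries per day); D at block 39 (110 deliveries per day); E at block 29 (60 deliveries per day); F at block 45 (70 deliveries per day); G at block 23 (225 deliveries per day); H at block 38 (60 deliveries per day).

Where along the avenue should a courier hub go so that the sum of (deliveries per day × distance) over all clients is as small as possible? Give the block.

For a sum of weighted absolute distances on a line, the optimum is the weighted median (not the mean). Total weight W = 810; half-weight = 405.
Sort by position and accumulate weight:
  block 15 (B, w=175) → cum 175
  block 21 (C, w=20) → cum 195
  block 23 (G, w=225) → cum 420  ≥ 405 → median here
  block 24 (A, w=90) → cum 510
  block 29 (E, w=60) → cum 570
  block 38 (H, w=60) → cum 630
  block 39 (D, w=110) → cum 740
  block 45 (F, w=70) → cum 810
Optimal location: block 23.

x = 23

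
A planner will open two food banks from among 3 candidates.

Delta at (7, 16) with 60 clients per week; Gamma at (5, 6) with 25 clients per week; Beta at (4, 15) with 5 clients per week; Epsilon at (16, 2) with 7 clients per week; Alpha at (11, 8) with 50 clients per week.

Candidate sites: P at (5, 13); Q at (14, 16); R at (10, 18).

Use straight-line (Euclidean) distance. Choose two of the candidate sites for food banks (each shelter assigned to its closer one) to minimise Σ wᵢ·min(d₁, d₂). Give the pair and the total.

Evaluate every pair (each demand assigned to the nearer of the two):
  {P, Q}: total = 892.0
  {P, R}: total = 901.9
  {Q, R}: total = 1101.1
Best pair: {P, Q} with total 892.0.

{P, Q}, total 892.0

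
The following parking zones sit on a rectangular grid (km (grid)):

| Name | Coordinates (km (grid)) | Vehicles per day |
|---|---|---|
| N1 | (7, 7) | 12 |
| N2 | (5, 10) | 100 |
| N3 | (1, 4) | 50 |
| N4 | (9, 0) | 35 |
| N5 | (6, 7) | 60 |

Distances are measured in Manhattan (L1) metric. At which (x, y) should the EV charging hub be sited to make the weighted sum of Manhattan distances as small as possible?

(5, 7)

Manhattan distance separates: Σwᵢ(|x−xᵢ|+|y−yᵢ|) = Σwᵢ|x−xᵢ| + Σwᵢ|y−yᵢ|, so x and y are optimised independently as 1-D weighted medians.
Total weight W = 257; half = 128.5.
x-coordinate, sorted with cumulative weight:
  x=1 (N3, w=50) cum 50
  x=5 (N2, w=100) cum 150  ← median
  x=6 (N5, w=60) cum 210
  x=7 (N1, w=12) cum 222
  x=9 (N4, w=35) cum 257
⇒ x* = 5
y-coordinate, sorted with cumulative weight:
  y=0 (N4, w=35) cum 35
  y=4 (N3, w=50) cum 85
  y=7 (N1, w=12) cum 97
  y=7 (N5, w=60) cum 157  ← median
  y=10 (N2, w=100) cum 257
⇒ y* = 7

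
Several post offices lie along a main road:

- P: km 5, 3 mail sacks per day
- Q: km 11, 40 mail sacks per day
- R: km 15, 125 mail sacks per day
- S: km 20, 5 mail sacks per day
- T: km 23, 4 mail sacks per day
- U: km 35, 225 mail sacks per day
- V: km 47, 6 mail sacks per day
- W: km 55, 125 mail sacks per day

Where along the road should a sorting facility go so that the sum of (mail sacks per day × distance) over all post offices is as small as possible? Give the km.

For a sum of weighted absolute distances on a line, the optimum is the weighted median (not the mean). Total weight W = 533; half-weight = 266.5.
Sort by position and accumulate weight:
  km 5 (P, w=3) → cum 3
  km 11 (Q, w=40) → cum 43
  km 15 (R, w=125) → cum 168
  km 20 (S, w=5) → cum 173
  km 23 (T, w=4) → cum 177
  km 35 (U, w=225) → cum 402  ≥ 266.5 → median here
  km 47 (V, w=6) → cum 408
  km 55 (W, w=125) → cum 533
Optimal location: km 35.

x = 35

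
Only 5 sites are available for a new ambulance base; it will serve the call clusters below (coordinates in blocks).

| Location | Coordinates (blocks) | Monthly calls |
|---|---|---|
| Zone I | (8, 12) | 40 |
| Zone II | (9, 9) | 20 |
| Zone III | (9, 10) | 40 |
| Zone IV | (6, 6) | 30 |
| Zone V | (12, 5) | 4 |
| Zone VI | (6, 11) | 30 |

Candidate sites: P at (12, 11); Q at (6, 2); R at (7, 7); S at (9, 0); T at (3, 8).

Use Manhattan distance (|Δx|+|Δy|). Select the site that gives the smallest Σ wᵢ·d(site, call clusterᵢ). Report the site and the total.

R, total 758 blocks

Total weighted distance at each candidate:
  P (12, 11): total = 994
  Q (6, 2): total = 1546
  R (7, 7): total = 758
  S (9, 0): total = 1822
  T (3, 8): total = 1198
Minimum is at R with total 758 blocks.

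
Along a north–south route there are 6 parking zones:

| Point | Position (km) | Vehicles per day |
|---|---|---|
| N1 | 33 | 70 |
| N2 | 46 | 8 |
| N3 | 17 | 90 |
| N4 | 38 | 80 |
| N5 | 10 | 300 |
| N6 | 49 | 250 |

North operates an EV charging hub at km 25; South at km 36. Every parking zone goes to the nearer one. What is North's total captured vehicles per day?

390

The indifferent point is the midpoint (25+36)/2 = 30.5; parking zones left of it (closer to North at 25) go to North, those right go to South.
  N5 at 10 (w=300) → North
  N3 at 17 (w=90) → North
  N1 at 33 (w=70) → South
  N4 at 38 (w=80) → South
  N2 at 46 (w=8) → South
  N6 at 49 (w=250) → South
North captures 390; South captures 408.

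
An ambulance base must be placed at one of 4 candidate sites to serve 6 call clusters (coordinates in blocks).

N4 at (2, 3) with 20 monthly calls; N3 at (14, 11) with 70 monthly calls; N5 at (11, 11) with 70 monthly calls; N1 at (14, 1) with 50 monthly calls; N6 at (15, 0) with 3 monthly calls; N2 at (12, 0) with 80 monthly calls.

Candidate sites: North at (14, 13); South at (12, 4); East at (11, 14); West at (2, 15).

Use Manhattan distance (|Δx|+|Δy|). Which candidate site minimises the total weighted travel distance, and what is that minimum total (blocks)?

South, total 2001 blocks

Total weighted distance at each candidate:
  North (14, 13): total = 2772
  South (12, 4): total = 2001
  East (11, 14): total = 3084
  West (2, 15): total = 5654
Minimum is at South with total 2001 blocks.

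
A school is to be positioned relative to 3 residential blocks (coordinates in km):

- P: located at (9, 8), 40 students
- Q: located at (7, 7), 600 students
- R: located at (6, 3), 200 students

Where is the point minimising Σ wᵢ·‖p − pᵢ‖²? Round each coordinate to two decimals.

(6.86, 6.10)

The minimiser of Σwᵢ‖p−pᵢ‖² is the weighted centroid p* = (Σwᵢpᵢ)/(Σwᵢ).
Σwᵢ = 840.
Σwᵢxᵢ = 40·9 + 600·7 + 200·6 = 5760.
Σwᵢyᵢ = 40·8 + 600·7 + 200·3 = 5120.
x* = 5760/840 = 6.86, y* = 5120/840 = 6.10.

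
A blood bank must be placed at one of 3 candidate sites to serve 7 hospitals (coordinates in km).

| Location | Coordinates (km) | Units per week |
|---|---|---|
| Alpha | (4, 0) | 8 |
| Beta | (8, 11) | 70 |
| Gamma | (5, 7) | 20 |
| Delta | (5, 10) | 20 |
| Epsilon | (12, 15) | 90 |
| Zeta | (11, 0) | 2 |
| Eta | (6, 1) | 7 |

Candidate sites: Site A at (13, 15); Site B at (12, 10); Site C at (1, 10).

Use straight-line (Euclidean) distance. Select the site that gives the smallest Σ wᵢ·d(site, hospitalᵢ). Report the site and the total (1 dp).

Site B, total 1229.2 km

Total weighted distance at each candidate:
  Site A (13, 15): total = 1232.9
  Site B (12, 10): total = 1229.2
  Site C (1, 10): total = 1946.3
Minimum is at Site B with total 1229.2 km.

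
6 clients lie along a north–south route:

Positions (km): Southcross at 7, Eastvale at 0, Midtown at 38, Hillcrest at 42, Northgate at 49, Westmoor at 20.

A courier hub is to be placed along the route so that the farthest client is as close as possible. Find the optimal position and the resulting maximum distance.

location 24.5, max distance 24.5

The 1-center on a line is the midpoint of the two extreme points: leftmost at 0, rightmost at 49.
Optimal location = (0 + 49)/2 = 24.5; maximum distance = (49 − 0)/2 = 24.5.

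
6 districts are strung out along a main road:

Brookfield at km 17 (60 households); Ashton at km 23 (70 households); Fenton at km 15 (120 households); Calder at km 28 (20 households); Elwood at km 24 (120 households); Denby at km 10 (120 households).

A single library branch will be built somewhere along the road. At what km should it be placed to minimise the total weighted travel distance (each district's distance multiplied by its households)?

For a sum of weighted absolute distances on a line, the optimum is the weighted median (not the mean). Total weight W = 510; half-weight = 255.
Sort by position and accumulate weight:
  km 10 (Denby, w=120) → cum 120
  km 15 (Fenton, w=120) → cum 240
  km 17 (Brookfield, w=60) → cum 300  ≥ 255 → median here
  km 23 (Ashton, w=70) → cum 370
  km 24 (Elwood, w=120) → cum 490
  km 28 (Calder, w=20) → cum 510
Optimal location: km 17.

x = 17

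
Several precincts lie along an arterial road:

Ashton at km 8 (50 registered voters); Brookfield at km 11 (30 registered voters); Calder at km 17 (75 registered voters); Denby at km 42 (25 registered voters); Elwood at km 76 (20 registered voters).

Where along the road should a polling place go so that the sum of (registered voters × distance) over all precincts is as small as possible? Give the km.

For a sum of weighted absolute distances on a line, the optimum is the weighted median (not the mean). Total weight W = 200; half-weight = 100.
Sort by position and accumulate weight:
  km 8 (Ashton, w=50) → cum 50
  km 11 (Brookfield, w=30) → cum 80
  km 17 (Calder, w=75) → cum 155  ≥ 100 → median here
  km 42 (Denby, w=25) → cum 180
  km 76 (Elwood, w=20) → cum 200
Optimal location: km 17.

x = 17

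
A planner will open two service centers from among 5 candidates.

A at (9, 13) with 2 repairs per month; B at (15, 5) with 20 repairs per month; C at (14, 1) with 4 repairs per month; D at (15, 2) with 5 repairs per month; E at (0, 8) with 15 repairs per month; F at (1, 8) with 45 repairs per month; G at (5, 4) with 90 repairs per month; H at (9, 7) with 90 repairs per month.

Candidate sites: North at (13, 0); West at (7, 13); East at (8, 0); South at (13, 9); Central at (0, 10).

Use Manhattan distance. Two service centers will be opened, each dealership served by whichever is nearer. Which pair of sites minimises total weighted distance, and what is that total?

{East, Central}, total 1852

Evaluate every pair (each demand assigned to the nearer of the two):
  {East, Central}: total = 1852
  {South, Central}: total = 1912
  {East, South}: total = 2174
  {North, Central}: total = 2337
  {West, East}: total = 2342
  {West, Central}: total = 2370
  {West, South}: total = 2410
  {North, East}: total = 2461
  {North, West}: total = 2557
  {North, South}: total = 2579
Best pair: {East, Central} with total 1852.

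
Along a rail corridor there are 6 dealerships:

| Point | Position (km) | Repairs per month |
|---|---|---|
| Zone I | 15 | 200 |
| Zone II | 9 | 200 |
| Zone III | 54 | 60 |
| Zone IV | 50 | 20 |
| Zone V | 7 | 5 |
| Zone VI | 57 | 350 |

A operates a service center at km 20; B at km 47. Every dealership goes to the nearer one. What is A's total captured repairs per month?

The indifferent point is the midpoint (20+47)/2 = 33.5; dealerships left of it (closer to A at 20) go to A, those right go to B.
  Zone V at 7 (w=5) → A
  Zone II at 9 (w=200) → A
  Zone I at 15 (w=200) → A
  Zone IV at 50 (w=20) → B
  Zone III at 54 (w=60) → B
  Zone VI at 57 (w=350) → B
A captures 405; B captures 430.

405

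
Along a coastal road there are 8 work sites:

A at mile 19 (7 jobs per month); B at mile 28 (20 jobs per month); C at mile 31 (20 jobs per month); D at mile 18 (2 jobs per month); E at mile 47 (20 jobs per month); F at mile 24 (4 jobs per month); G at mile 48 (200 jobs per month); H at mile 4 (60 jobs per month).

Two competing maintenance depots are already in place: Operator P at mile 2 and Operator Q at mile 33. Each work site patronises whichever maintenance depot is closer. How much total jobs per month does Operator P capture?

60

The indifferent point is the midpoint (2+33)/2 = 17.5; work sites left of it (closer to Operator P at 2) go to Operator P, those right go to Operator Q.
  H at 4 (w=60) → Operator P
  D at 18 (w=2) → Operator Q
  A at 19 (w=7) → Operator Q
  F at 24 (w=4) → Operator Q
  B at 28 (w=20) → Operator Q
  C at 31 (w=20) → Operator Q
  E at 47 (w=20) → Operator Q
  G at 48 (w=200) → Operator Q
Operator P captures 60; Operator Q captures 273.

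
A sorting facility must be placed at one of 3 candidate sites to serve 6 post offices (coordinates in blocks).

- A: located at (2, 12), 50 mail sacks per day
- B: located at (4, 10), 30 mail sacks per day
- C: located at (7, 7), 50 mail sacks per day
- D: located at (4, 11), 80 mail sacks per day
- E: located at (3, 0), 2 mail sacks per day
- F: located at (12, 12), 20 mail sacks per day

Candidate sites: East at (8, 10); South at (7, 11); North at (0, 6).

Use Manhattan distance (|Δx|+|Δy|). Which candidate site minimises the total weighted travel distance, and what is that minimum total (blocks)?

Total weighted distance at each candidate:
  East (8, 10): total = 1270
  South (7, 11): total = 1010
  North (0, 6): total = 2138
Minimum is at South with total 1010 blocks.

South, total 1010 blocks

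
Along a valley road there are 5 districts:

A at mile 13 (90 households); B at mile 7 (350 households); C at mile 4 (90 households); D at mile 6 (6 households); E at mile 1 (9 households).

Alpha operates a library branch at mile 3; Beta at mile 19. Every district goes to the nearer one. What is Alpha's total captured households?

455

The indifferent point is the midpoint (3+19)/2 = 11; districts left of it (closer to Alpha at 3) go to Alpha, those right go to Beta.
  E at 1 (w=9) → Alpha
  C at 4 (w=90) → Alpha
  D at 6 (w=6) → Alpha
  B at 7 (w=350) → Alpha
  A at 13 (w=90) → Beta
Alpha captures 455; Beta captures 90.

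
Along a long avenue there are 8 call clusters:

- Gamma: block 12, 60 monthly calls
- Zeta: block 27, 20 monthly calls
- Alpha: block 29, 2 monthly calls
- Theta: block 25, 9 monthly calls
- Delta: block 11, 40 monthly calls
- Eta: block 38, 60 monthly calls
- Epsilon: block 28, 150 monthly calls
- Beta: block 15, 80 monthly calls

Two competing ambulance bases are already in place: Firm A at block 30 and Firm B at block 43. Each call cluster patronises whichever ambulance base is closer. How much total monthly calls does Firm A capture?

The indifferent point is the midpoint (30+43)/2 = 36.5; call clusters left of it (closer to Firm A at 30) go to Firm A, those right go to Firm B.
  Delta at 11 (w=40) → Firm A
  Gamma at 12 (w=60) → Firm A
  Beta at 15 (w=80) → Firm A
  Theta at 25 (w=9) → Firm A
  Zeta at 27 (w=20) → Firm A
  Epsilon at 28 (w=150) → Firm A
  Alpha at 29 (w=2) → Firm A
  Eta at 38 (w=60) → Firm B
Firm A captures 361; Firm B captures 60.

361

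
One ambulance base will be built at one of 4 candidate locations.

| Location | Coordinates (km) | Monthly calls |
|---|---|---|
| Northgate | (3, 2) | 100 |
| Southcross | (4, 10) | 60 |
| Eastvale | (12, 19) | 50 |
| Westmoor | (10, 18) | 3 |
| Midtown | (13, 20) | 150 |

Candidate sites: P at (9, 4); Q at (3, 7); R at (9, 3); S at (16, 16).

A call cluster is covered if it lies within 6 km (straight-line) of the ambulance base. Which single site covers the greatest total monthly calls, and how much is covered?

S, covering 200

Coverage radius r = 6 km; a point is covered iff (Δx)²+(Δy)² ≤ 6² = 36.
  P (9, 4): covers {none} → 0
  Q (3, 7): covers {Northgate, Southcross} → 160
  R (9, 3): covers {none} → 0
  S (16, 16): covers {Eastvale, Midtown} → 200
Maximum coverage at S: 200 monthly calls.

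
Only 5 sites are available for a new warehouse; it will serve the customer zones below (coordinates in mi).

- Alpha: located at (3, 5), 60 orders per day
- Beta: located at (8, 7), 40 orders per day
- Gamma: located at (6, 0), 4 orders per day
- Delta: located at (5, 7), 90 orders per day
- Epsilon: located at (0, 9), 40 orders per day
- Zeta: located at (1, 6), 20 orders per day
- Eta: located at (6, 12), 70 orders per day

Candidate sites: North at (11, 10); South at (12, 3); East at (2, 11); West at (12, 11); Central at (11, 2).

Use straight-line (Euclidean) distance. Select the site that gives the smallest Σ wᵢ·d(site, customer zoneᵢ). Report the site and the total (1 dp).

Total weighted distance at each candidate:
  North (11, 10): total = 2418.4
  South (12, 3): total = 3053.7
  East (2, 11): total = 1654.0
  West (12, 11): total = 2805.1
  Central (11, 2): total = 2989.9
Minimum is at East with total 1654.0 mi.

East, total 1654.0 mi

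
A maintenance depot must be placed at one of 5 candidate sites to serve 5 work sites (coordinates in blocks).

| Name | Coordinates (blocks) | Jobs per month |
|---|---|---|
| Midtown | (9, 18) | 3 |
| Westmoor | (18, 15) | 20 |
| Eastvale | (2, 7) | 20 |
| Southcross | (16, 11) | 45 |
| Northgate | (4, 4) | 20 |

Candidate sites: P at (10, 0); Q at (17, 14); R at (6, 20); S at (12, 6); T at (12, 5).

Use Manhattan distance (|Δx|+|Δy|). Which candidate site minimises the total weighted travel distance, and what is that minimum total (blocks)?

Total weighted distance at each candidate:
  P (10, 0): total = 1782
  Q (17, 14): total = 1156
  R (6, 20): total = 1910
  S (12, 6): total = 1170
  T (12, 5): total = 1238
Minimum is at Q with total 1156 blocks.

Q, total 1156 blocks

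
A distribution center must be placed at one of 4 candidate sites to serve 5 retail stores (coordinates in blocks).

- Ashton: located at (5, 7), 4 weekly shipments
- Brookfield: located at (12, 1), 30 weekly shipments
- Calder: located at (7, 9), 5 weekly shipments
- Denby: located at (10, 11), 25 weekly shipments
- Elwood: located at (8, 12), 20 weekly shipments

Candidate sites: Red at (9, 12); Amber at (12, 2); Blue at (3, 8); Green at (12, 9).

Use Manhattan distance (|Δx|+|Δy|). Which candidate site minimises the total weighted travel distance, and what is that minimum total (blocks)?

Total weighted distance at each candidate:
  Red (9, 12): total = 551
  Amber (12, 2): total = 693
  Blue (3, 8): total = 947
  Green (12, 9): total = 541
Minimum is at Green with total 541 blocks.

Green, total 541 blocks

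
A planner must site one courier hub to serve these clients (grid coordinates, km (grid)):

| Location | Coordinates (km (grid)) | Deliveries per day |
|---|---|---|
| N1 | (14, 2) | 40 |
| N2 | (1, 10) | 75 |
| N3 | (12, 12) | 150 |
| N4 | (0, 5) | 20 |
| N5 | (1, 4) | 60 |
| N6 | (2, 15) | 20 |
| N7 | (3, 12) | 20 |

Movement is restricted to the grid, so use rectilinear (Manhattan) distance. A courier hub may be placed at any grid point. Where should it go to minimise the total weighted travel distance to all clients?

Manhattan distance separates: Σwᵢ(|x−xᵢ|+|y−yᵢ|) = Σwᵢ|x−xᵢ| + Σwᵢ|y−yᵢ|, so x and y are optimised independently as 1-D weighted medians.
Total weight W = 385; half = 192.5.
x-coordinate, sorted with cumulative weight:
  x=0 (N4, w=20) cum 20
  x=1 (N2, w=75) cum 95
  x=1 (N5, w=60) cum 155
  x=2 (N6, w=20) cum 175
  x=3 (N7, w=20) cum 195  ← median
  x=12 (N3, w=150) cum 345
  x=14 (N1, w=40) cum 385
⇒ x* = 3
y-coordinate, sorted with cumulative weight:
  y=2 (N1, w=40) cum 40
  y=4 (N5, w=60) cum 100
  y=5 (N4, w=20) cum 120
  y=10 (N2, w=75) cum 195  ← median
  y=12 (N3, w=150) cum 345
  y=12 (N7, w=20) cum 365
  y=15 (N6, w=20) cum 385
⇒ y* = 10

(3, 10)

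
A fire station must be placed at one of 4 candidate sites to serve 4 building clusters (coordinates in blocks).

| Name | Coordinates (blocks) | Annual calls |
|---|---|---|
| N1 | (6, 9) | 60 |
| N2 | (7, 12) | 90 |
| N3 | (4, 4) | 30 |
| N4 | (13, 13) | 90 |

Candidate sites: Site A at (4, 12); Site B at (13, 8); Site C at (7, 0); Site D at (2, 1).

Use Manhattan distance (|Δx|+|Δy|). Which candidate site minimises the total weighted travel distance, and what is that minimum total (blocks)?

Total weighted distance at each candidate:
  Site A (4, 12): total = 1710
  Site B (13, 8): total = 2220
  Site C (7, 0): total = 3600
  Site D (2, 1): total = 4380
Minimum is at Site A with total 1710 blocks.

Site A, total 1710 blocks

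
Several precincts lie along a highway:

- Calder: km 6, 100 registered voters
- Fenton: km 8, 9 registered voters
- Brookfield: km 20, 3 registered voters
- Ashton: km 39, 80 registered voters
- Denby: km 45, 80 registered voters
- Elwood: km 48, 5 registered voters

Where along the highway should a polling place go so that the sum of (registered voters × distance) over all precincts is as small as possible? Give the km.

x = 39

For a sum of weighted absolute distances on a line, the optimum is the weighted median (not the mean). Total weight W = 277; half-weight = 138.5.
Sort by position and accumulate weight:
  km 6 (Calder, w=100) → cum 100
  km 8 (Fenton, w=9) → cum 109
  km 20 (Brookfield, w=3) → cum 112
  km 39 (Ashton, w=80) → cum 192  ≥ 138.5 → median here
  km 45 (Denby, w=80) → cum 272
  km 48 (Elwood, w=5) → cum 277
Optimal location: km 39.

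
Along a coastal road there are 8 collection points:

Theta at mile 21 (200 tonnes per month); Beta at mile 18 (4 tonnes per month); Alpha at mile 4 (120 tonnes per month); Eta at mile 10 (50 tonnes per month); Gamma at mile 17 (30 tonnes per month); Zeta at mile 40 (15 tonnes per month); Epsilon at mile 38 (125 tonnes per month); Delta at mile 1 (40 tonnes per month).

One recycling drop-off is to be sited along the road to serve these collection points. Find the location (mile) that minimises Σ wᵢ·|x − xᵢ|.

x = 21

For a sum of weighted absolute distances on a line, the optimum is the weighted median (not the mean). Total weight W = 584; half-weight = 292.
Sort by position and accumulate weight:
  mile 1 (Delta, w=40) → cum 40
  mile 4 (Alpha, w=120) → cum 160
  mile 10 (Eta, w=50) → cum 210
  mile 17 (Gamma, w=30) → cum 240
  mile 18 (Beta, w=4) → cum 244
  mile 21 (Theta, w=200) → cum 444  ≥ 292 → median here
  mile 38 (Epsilon, w=125) → cum 569
  mile 40 (Zeta, w=15) → cum 584
Optimal location: mile 21.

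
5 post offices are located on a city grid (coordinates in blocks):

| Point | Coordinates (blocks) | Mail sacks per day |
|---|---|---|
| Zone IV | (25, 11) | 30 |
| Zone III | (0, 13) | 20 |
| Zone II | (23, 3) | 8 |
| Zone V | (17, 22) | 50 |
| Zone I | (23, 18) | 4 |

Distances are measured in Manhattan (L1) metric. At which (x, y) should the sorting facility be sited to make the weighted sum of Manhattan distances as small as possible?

Manhattan distance separates: Σwᵢ(|x−xᵢ|+|y−yᵢ|) = Σwᵢ|x−xᵢ| + Σwᵢ|y−yᵢ|, so x and y are optimised independently as 1-D weighted medians.
Total weight W = 112; half = 56.
x-coordinate, sorted with cumulative weight:
  x=0 (Zone III, w=20) cum 20
  x=17 (Zone V, w=50) cum 70  ← median
  x=23 (Zone II, w=8) cum 78
  x=23 (Zone I, w=4) cum 82
  x=25 (Zone IV, w=30) cum 112
⇒ x* = 17
y-coordinate, sorted with cumulative weight:
  y=3 (Zone II, w=8) cum 8
  y=11 (Zone IV, w=30) cum 38
  y=13 (Zone III, w=20) cum 58  ← median
  y=18 (Zone I, w=4) cum 62
  y=22 (Zone V, w=50) cum 112
⇒ y* = 13

(17, 13)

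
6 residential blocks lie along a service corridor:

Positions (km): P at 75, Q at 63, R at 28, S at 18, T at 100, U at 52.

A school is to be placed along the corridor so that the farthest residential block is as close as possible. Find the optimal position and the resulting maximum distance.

The 1-center on a line is the midpoint of the two extreme points: leftmost at 18, rightmost at 100.
Optimal location = (18 + 100)/2 = 59; maximum distance = (100 − 18)/2 = 41.

location 59, max distance 41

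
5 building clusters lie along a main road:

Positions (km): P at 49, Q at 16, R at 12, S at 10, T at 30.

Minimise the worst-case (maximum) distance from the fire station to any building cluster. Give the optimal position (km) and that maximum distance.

location 29.5, max distance 19.5

The 1-center on a line is the midpoint of the two extreme points: leftmost at 10, rightmost at 49.
Optimal location = (10 + 49)/2 = 29.5; maximum distance = (49 − 10)/2 = 19.5.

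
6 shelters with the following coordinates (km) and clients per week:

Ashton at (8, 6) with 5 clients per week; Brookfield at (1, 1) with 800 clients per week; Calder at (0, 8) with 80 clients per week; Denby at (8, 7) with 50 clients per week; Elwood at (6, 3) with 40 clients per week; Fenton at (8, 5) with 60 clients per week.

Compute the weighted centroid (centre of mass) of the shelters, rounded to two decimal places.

(1.89, 2.16)

The minimiser of Σwᵢ‖p−pᵢ‖² is the weighted centroid p* = (Σwᵢpᵢ)/(Σwᵢ).
Σwᵢ = 1035.
Σwᵢxᵢ = 5·8 + 800·1 + 80·0 + 50·8 + 40·6 + 60·8 = 1960.
Σwᵢyᵢ = 5·6 + 800·1 + 80·8 + 50·7 + 40·3 + 60·5 = 2240.
x* = 1960/1035 = 1.89, y* = 2240/1035 = 2.16.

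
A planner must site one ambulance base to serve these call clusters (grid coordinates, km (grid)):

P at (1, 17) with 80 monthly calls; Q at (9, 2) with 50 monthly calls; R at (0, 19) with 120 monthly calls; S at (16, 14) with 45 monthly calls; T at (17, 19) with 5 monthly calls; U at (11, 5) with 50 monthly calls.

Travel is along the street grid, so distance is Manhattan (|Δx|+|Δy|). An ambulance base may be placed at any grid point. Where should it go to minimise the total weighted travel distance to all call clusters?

Manhattan distance separates: Σwᵢ(|x−xᵢ|+|y−yᵢ|) = Σwᵢ|x−xᵢ| + Σwᵢ|y−yᵢ|, so x and y are optimised independently as 1-D weighted medians.
Total weight W = 350; half = 175.
x-coordinate, sorted with cumulative weight:
  x=0 (R, w=120) cum 120
  x=1 (P, w=80) cum 200  ← median
  x=9 (Q, w=50) cum 250
  x=11 (U, w=50) cum 300
  x=16 (S, w=45) cum 345
  x=17 (T, w=5) cum 350
⇒ x* = 1
y-coordinate, sorted with cumulative weight:
  y=2 (Q, w=50) cum 50
  y=5 (U, w=50) cum 100
  y=14 (S, w=45) cum 145
  y=17 (P, w=80) cum 225  ← median
  y=19 (R, w=120) cum 345
  y=19 (T, w=5) cum 350
⇒ y* = 17

(1, 17)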